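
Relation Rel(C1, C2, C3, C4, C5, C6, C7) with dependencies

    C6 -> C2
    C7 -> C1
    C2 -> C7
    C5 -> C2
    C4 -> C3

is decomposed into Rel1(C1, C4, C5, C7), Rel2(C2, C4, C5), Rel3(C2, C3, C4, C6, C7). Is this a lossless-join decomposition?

No

Chase test. Columns are C1, C2, C3, C4, C5, C6, C7; row i has aⱼ where attribute j ∈ Reli, else bᵢⱼ.
Initial tableau (one row per fragment):
  row 1: a1 b12 b13 a4 a5 b16 a7
  row 2: b21 a2 b23 a4 a5 b26 b27
  row 3: b31 a2 a3 a4 b35 a6 a7
Rows 1 and 3 agree on C7; apply C7→C1 and equate their C1 entries.
Rows 2 and 3 agree on C2; apply C2→C7 and equate their C7 entries.
Rows 1 and 2 agree on C5; apply C5→C2 and equate their C2 entries.
Rows 1 and 2 agree on C4; apply C4→C3 and equate their C3 entries.
Rows 1 and 3 agree on C4; apply C4→C3 and equate their C3 entries.
Rows 1 and 2 agree on C7; apply C7→C1 and equate their C1 entries.
No row becomes fully distinguished — the join is lossy.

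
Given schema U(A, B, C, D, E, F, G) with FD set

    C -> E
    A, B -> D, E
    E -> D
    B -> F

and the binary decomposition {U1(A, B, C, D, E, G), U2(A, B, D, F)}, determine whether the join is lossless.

Yes

Common attributes: U1 ∩ U2 = {A, B, D}.
Closure of {A, B, D}: A, B → D, E applies, adding E; B → F applies, adding F. So (A, B, D)⁺ = {A, B, D, E, F}.
This closure contains every attribute of U2, so U1 ∩ U2 → U2. The join is lossless.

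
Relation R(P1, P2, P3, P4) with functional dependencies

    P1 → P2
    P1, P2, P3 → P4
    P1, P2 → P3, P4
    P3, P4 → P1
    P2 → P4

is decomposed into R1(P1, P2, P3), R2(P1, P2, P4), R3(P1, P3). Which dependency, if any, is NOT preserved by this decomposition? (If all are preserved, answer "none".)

P3, P4 → P1

Check P3, P4 → P1: no single fragment contains all of {P1, P3, P4}, and the restricted closure of {P3, P4} across the fragments never reaches {P1}.
P1 → P2 is preserved.
P1, P2, P3 → P4 is preserved.
P1, P2 → P3, P4 is preserved.
P2 → P4 is preserved.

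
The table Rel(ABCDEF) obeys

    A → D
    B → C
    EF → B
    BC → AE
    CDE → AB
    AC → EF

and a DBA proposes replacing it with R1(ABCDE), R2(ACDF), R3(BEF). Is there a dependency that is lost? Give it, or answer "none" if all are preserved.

none

A → D lies within R1.
B → C lies within R1.
EF → B lies within R3.
BC → AE lies within R1.
CDE → AB lies within R1.
AC → EF: restricted closure across fragments reaches EF.
Every dependency is enforceable on the fragments, so the decomposition is dependency-preserving.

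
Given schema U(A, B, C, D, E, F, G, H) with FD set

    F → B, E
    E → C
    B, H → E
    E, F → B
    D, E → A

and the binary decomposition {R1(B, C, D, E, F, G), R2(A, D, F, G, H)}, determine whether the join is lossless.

Yes

Common attributes: R1 ∩ R2 = {D, F, G}.
Closure of {D, F, G}: F → B, E applies, adding B, E; E → C applies, adding C; D, E → A applies, adding A. So (D, F, G)⁺ = {A, B, C, D, E, F, G}.
This closure contains every attribute of R1, so R1 ∩ R2 → R1. The join is lossless.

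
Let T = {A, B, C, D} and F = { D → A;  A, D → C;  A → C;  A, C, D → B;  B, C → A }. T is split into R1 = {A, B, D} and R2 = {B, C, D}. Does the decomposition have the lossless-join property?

Yes

Common attributes: R1 ∩ R2 = {B, D}.
Closure of {B, D}: D → A applies, adding A; A, D → C applies, adding C. So (B, D)⁺ = {A, B, C, D}.
This closure contains every attribute of R1, so R1 ∩ R2 → R1. The join is lossless.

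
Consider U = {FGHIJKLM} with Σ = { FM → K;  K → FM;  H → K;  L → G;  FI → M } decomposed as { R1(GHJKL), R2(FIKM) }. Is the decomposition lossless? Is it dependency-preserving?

lossy but dependency-preserving

Lossless test: (K)⁺ = {FKM}, which is a superkey of neither fragment — lossy.
Dependency preservation: every FD's attributes lie within a single fragment, so each can be enforced locally — preserved.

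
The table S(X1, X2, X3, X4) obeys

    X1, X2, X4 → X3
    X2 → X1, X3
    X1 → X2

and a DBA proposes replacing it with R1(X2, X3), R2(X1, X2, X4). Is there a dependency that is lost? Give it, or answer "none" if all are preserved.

X1, X2, X4 → X3: restricted closure across fragments reaches X3.
X2 → X1, X3: restricted closure across fragments reaches X1, X3.
X1 → X2 lies within R2.
Every dependency is enforceable on the fragments, so the decomposition is dependency-preserving.

none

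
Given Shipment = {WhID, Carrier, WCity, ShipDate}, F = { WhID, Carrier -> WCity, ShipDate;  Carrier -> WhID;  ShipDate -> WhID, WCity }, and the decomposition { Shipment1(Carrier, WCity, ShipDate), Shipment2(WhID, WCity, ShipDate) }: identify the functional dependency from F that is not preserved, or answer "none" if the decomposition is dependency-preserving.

none

WhID, Carrier → WCity, ShipDate: restricted closure across fragments reaches WCity, ShipDate.
Carrier → WhID: restricted closure across fragments reaches WhID.
ShipDate → WhID, WCity lies within Shipment2.
Every dependency is enforceable on the fragments, so the decomposition is dependency-preserving.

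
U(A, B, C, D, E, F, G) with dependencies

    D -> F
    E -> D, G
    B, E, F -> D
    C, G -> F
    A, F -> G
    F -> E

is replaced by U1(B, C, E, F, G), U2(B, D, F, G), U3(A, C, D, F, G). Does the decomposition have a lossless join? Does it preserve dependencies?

lossy but dependency-preserving

Lossless test (chase): Rows 1 and 2 agree on F; apply F→E and equate their E entries. Rows 1 and 3 agree on F; apply F→E and equate their E entries. Rows 1 and 2 agree on E; apply E→D, G and equate their D, G entries. No row becomes fully distinguished — the join is lossy.
Dependency preservation: E → D, G; B, E, F → D are not contained in any single fragment, but the restricted closure of each left-hand side across the fragments still reaches the right-hand side; the remaining FDs each lie inside some fragment. All dependencies are preserved.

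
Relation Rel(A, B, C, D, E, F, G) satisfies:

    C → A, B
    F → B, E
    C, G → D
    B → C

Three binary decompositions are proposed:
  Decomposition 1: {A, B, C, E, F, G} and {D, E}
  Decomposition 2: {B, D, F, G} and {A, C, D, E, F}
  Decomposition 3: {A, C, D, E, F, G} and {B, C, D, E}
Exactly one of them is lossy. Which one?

Decomposition 1

Decomposition 1: common = {E}, closure = {E} → lossy.
Decomposition 2: common = {D, F}, closure = {A, B, C, D, E, F} → lossless.
Decomposition 3: common = {C, D, E}, closure = {A, B, C, D, E} → lossless.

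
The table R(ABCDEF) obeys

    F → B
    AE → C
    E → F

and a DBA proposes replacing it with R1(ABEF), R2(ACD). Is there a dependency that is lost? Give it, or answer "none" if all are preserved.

Check AE → C: no single fragment contains all of {ACE}, and the restricted closure of {AE} across the fragments never reaches {C}.
F → B is preserved.
E → F is preserved.

AE → C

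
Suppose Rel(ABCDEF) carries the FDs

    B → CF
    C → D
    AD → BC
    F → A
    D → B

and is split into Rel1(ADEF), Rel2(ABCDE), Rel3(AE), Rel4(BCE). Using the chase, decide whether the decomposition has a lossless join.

Yes

Chase test. Columns are ABCDEF; row i has aⱼ where attribute j ∈ Reli, else bᵢⱼ.
Initial tableau (one row per fragment):
  row 1: a1 b12 b13 a4 a5 a6
  row 2: a1 a2 a3 a4 a5 b26
  row 3: a1 b32 b33 b34 a5 b36
  row 4: b41 a2 a3 b44 a5 b46
Rows 2 and 4 agree on B; apply B→CF and equate their CF entries.
Rows 2 and 4 agree on C; apply C→D and equate their D entries.
Rows 1 and 2 agree on AD; apply AD→BC and equate their BC entries.
Rows 2 and 4 agree on F; apply F→A and equate their A entries.
Rows 1 and 2 agree on B; apply B→CF and equate their CF entries.
Row 1 is now all distinguished symbols — the join is lossless.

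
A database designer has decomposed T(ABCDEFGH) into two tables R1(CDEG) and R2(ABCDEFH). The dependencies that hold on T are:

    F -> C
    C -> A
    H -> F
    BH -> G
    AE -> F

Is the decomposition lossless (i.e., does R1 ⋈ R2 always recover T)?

Common attributes: R1 ∩ R2 = {CDE}.
Closure of {CDE}: C → A applies, adding A; AE → F applies, adding F. So (CDE)⁺ = {ACDEF}.
The closure contains neither all of R1 = {CDEG} nor all of R2 = {ABCDEFH}, so the common attributes are not a superkey of either fragment. The join is lossy.

No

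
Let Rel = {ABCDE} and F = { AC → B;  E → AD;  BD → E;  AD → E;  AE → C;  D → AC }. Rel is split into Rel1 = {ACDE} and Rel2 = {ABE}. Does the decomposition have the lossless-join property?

Common attributes: Rel1 ∩ Rel2 = {AE}.
Closure of {AE}: E → AD applies, adding D; AE → C applies, adding C; AC → B applies, adding B. So (AE)⁺ = {ABCDE}.
This closure contains every attribute of Rel1, so Rel1 ∩ Rel2 → Rel1. The join is lossless.

Yes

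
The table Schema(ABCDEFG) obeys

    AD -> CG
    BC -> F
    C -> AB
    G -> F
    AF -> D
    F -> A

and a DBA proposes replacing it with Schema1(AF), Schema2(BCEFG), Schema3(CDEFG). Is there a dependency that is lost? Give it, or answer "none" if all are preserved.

AD -> CG

Check AD → CG: no single fragment contains all of {ACDG}, and the restricted closure of {AD} across the fragments never reaches {CG}.
BC → F is preserved.
C → AB is preserved.
G → F is preserved.
AF → D is preserved.
F → A is preserved.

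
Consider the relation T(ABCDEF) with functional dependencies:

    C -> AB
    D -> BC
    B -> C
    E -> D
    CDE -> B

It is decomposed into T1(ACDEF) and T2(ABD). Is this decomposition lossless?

Yes

Common attributes: T1 ∩ T2 = {AD}.
Closure of {AD}: D → BC applies, adding BC. So (AD)⁺ = {ABCD}.
This closure contains every attribute of T2, so T1 ∩ T2 → T2. The join is lossless.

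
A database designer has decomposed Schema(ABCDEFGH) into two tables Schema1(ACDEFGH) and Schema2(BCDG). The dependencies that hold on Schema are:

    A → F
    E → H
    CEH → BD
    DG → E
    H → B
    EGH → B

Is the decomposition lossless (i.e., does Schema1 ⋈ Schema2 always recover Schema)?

Common attributes: Schema1 ∩ Schema2 = {CDG}.
Closure of {CDG}: DG → E applies, adding E; E → H applies, adding H; CEH → BD applies, adding B. So (CDG)⁺ = {BCDEGH}.
This closure contains every attribute of Schema2, so Schema1 ∩ Schema2 → Schema2. The join is lossless.

Yes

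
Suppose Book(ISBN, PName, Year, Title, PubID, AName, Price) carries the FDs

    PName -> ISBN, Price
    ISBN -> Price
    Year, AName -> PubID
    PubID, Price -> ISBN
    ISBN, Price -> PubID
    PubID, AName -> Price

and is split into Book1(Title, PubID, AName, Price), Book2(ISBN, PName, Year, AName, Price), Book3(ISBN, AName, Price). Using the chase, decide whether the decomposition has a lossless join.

No

Chase test. Columns are ISBN, PName, Year, Title, PubID, AName, Price; row i has aⱼ where attribute j ∈ Booki, else bᵢⱼ.
Initial tableau (one row per fragment):
  row 1: b11 b12 b13 a4 a5 a6 a7
  row 2: a1 a2 a3 b24 b25 a6 a7
  row 3: a1 b32 b33 b34 b35 a6 a7
Rows 2 and 3 agree on ISBN, Price; apply ISBN, Price→PubID and equate their PubID entries.
No row becomes fully distinguished — the join is lossy.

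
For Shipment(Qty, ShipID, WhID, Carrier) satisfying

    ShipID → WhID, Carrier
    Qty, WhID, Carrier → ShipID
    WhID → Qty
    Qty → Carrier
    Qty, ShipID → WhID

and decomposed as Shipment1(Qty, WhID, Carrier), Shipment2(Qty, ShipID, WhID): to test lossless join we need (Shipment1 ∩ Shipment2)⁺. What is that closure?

Qty, ShipID, WhID, Carrier

Shipment1 ∩ Shipment2 = {Qty, WhID}.
Qty → Carrier applies, adding Carrier
Qty, WhID, Carrier → ShipID applies, adding ShipID
Closure: {Qty, ShipID, WhID, Carrier}.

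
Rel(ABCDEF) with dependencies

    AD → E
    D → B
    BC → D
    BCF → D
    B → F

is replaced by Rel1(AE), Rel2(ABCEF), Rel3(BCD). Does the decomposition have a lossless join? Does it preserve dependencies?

Lossless test (chase): Rows 2 and 3 agree on BC; apply BC→D and equate their D entries. Rows 2 and 3 agree on B; apply B→F and equate their F entries. Row 2 is now all distinguished symbols — the join is lossless.
Dependency preservation: the restricted closure of {AD} across the fragments never reaches {E}, so AD → E cannot be enforced without a join — not preserved.

lossless but not dependency-preserving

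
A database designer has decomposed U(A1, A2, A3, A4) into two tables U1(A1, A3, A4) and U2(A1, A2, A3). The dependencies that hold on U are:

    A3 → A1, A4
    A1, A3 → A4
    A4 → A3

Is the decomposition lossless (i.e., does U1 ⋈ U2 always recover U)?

Common attributes: U1 ∩ U2 = {A1, A3}.
Closure of {A1, A3}: A3 → A1, A4 applies, adding A4. So (A1, A3)⁺ = {A1, A3, A4}.
This closure contains every attribute of U1, so U1 ∩ U2 → U1. The join is lossless.

Yes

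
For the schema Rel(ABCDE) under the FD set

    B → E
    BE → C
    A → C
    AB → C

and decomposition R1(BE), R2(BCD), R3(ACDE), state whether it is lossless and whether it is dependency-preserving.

Lossless test (chase): Rows 1 and 2 agree on B; apply B→E and equate their E entries. Rows 1 and 2 agree on BE; apply BE→C and equate their C entries. No row becomes fully distinguished — the join is lossy.
Dependency preservation: BE → C; AB → C are not contained in any single fragment, but the restricted closure of each left-hand side across the fragments still reaches the right-hand side; the remaining FDs each lie inside some fragment. All dependencies are preserved.

lossy but dependency-preserving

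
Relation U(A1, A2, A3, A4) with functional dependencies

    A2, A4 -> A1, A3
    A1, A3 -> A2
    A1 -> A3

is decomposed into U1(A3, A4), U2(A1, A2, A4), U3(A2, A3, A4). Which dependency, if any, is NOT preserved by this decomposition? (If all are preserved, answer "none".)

A1 -> A3

Check A1 → A3: no single fragment contains all of {A1, A3}, and the restricted closure of {A1} across the fragments never reaches {A3}.
A2, A4 → A1, A3 is preserved.
A1, A3 → A2 is preserved.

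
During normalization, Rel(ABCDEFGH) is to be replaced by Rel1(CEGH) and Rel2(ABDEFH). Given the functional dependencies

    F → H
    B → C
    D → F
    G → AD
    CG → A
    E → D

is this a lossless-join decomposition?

No

Common attributes: Rel1 ∩ Rel2 = {EH}.
Closure of {EH}: E → D applies, adding D; D → F applies, adding F. So (EH)⁺ = {DEFH}.
The closure contains neither all of Rel1 = {CEGH} nor all of Rel2 = {ABDEFH}, so the common attributes are not a superkey of either fragment. The join is lossy.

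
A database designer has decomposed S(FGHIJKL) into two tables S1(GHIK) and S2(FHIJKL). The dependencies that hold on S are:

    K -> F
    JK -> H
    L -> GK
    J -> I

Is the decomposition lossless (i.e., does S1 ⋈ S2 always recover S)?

Common attributes: S1 ∩ S2 = {HIK}.
Closure of {HIK}: K → F applies, adding F. So (HIK)⁺ = {FHIK}.
The closure contains neither all of S1 = {GHIK} nor all of S2 = {FHIJKL}, so the common attributes are not a superkey of either fragment. The join is lossy.

No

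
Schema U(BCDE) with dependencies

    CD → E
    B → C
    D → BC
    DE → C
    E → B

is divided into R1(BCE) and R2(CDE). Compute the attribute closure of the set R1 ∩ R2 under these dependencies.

R1 ∩ R2 = {CE}.
E → B applies, adding B
Closure: {BCE}.

BCE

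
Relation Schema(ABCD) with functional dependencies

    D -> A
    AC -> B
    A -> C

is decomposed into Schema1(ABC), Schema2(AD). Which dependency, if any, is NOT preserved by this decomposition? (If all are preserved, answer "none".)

D → A lies within Schema2.
AC → B lies within Schema1.
A → C lies within Schema1.
Every dependency is enforceable on the fragments, so the decomposition is dependency-preserving.

none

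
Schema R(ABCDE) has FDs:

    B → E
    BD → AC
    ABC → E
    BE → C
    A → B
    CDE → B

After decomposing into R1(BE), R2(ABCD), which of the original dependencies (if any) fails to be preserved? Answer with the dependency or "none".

Check CDE → B: no single fragment contains all of {BCDE}, and the restricted closure of {CDE} across the fragments never reaches {B}.
B → E is preserved.
BD → AC is preserved.
ABC → E is preserved.
BE → C is preserved.
A → B is preserved.

CDE → B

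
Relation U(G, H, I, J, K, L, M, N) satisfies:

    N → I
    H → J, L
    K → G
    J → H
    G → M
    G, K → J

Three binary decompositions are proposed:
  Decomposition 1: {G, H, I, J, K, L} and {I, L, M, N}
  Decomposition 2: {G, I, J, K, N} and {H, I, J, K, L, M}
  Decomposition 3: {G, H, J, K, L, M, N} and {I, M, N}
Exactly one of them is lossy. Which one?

Decomposition 1: common = {I, L}, closure = {I, L} → lossy.
Decomposition 2: common = {I, J, K}, closure = {G, H, I, J, K, L, M} → lossless.
Decomposition 3: common = {M, N}, closure = {I, M, N} → lossless.

Decomposition 1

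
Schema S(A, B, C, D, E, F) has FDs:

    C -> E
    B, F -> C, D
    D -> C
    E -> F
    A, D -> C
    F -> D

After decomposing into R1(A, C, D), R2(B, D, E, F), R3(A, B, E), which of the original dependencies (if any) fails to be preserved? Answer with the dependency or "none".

none

C → E: restricted closure across fragments reaches E.
B, F → C, D: restricted closure across fragments reaches C, D.
D → C lies within R1.
E → F lies within R2.
A, D → C lies within R1.
F → D lies within R2.
Every dependency is enforceable on the fragments, so the decomposition is dependency-preserving.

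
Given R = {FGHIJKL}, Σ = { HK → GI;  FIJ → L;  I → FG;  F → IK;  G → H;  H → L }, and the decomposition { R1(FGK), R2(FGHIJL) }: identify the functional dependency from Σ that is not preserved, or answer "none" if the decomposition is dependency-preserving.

HK → GI

Check HK → GI: no single fragment contains all of {GHIK}, and the restricted closure of {HK} across the fragments never reaches {GI}.
FIJ → L is preserved.
I → FG is preserved.
F → IK is preserved.
G → H is preserved.
H → L is preserved.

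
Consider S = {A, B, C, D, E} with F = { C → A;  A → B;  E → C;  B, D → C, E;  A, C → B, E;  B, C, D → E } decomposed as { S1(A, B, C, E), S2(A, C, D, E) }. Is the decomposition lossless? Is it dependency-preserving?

Lossless test: (A, C, E)⁺ = {A, B, C, E}, which contains all of one fragment — lossless.
Dependency preservation: the restricted closure of {B, D} across the fragments never reaches {C, E}, so B, D → C, E cannot be enforced without a join — not preserved.

lossless but not dependency-preserving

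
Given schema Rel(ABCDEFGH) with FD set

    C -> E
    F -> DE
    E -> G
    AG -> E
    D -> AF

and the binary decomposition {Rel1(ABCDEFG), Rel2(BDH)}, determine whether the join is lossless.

No

Common attributes: Rel1 ∩ Rel2 = {BD}.
Closure of {BD}: D → AF applies, adding AF; F → DE applies, adding E; E → G applies, adding G. So (BD)⁺ = {ABDEFG}.
The closure contains neither all of Rel1 = {ABCDEFG} nor all of Rel2 = {BDH}, so the common attributes are not a superkey of either fragment. The join is lossy.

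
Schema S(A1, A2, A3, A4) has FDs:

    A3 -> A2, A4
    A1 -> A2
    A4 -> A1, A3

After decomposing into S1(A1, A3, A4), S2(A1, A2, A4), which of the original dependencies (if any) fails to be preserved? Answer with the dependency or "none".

none

A3 → A2, A4: restricted closure across fragments reaches A2, A4.
A1 → A2 lies within S2.
A4 → A1, A3 lies within S1.
Every dependency is enforceable on the fragments, so the decomposition is dependency-preserving.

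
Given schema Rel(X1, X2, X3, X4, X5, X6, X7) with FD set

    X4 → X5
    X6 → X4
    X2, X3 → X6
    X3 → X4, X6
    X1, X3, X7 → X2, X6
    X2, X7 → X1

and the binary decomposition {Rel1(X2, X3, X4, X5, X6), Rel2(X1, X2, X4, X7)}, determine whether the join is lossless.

Common attributes: Rel1 ∩ Rel2 = {X2, X4}.
Closure of {X2, X4}: X4 → X5 applies, adding X5. So (X2, X4)⁺ = {X2, X4, X5}.
The closure contains neither all of Rel1 = {X2, X3, X4, X5, X6} nor all of Rel2 = {X1, X2, X4, X7}, so the common attributes are not a superkey of either fragment. The join is lossy.

No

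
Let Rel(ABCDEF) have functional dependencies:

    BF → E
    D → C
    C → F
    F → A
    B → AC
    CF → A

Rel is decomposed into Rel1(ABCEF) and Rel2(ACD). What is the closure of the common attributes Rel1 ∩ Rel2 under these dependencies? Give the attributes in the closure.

ACF

Rel1 ∩ Rel2 = {AC}.
C → F applies, adding F
Closure: {ACF}.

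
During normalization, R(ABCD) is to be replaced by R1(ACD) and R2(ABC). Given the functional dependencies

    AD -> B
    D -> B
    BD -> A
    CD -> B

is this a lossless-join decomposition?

No

Common attributes: R1 ∩ R2 = {AC}.
No dependency enlarges {AC}, so (AC)⁺ = {AC}.
The closure contains neither all of R1 = {ACD} nor all of R2 = {ABC}, so the common attributes are not a superkey of either fragment. The join is lossy.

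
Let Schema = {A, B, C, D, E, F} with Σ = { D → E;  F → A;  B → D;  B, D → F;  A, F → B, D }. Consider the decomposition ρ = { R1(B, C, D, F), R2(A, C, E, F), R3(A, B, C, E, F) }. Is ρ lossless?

Chase test. Columns are A, B, C, D, E, F; row i has aⱼ where attribute j ∈ Ri, else bᵢⱼ.
Initial tableau (one row per fragment):
  row 1: b11 a2 a3 a4 b15 a6
  row 2: a1 b22 a3 b24 a5 a6
  row 3: a1 a2 a3 b34 a5 a6
Rows 1 and 2 agree on F; apply F→A and equate their A entries.
Rows 1 and 3 agree on B; apply B→D and equate their D entries.
Rows 1 and 2 agree on A, F; apply A, F→B, D and equate their B, D entries.
Rows 1 and 2 agree on D; apply D→E and equate their E entries.
Row 1 is now all distinguished symbols — the join is lossless.

Yes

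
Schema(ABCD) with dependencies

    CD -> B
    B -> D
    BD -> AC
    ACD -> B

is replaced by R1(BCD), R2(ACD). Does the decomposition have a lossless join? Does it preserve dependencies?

lossless and dependency-preserving

Lossless test: (CD)⁺ = {ABCD}, which contains all of one fragment — lossless.
Dependency preservation: BD → AC; ACD → B are not contained in any single fragment, but the restricted closure of each left-hand side across the fragments still reaches the right-hand side; the remaining FDs each lie inside some fragment. All dependencies are preserved.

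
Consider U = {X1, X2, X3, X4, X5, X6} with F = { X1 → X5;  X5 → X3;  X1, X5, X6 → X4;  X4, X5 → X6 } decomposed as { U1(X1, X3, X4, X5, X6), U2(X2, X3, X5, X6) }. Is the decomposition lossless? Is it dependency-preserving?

Lossless test: (X3, X5, X6)⁺ = {X3, X5, X6}, which is a superkey of neither fragment — lossy.
Dependency preservation: every FD's attributes lie within a single fragment, so each can be enforced locally — preserved.

lossy but dependency-preserving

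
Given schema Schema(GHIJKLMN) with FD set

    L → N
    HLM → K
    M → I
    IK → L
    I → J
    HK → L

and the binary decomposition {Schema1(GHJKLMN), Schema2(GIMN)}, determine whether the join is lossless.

Yes

Common attributes: Schema1 ∩ Schema2 = {GMN}.
Closure of {GMN}: M → I applies, adding I; I → J applies, adding J. So (GMN)⁺ = {GIJMN}.
This closure contains every attribute of Schema2, so Schema1 ∩ Schema2 → Schema2. The join is lossless.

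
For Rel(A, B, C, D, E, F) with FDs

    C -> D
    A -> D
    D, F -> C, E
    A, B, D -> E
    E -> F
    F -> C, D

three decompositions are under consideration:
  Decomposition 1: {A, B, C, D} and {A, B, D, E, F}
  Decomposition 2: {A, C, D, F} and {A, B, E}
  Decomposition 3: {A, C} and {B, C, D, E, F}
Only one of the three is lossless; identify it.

Decomposition 1: common = {A, B, D}, closure = {A, B, C, D, E, F} → lossless.
Decomposition 2: common = {A}, closure = {A, D} → lossy.
Decomposition 3: common = {C}, closure = {C, D} → lossy.

Decomposition 1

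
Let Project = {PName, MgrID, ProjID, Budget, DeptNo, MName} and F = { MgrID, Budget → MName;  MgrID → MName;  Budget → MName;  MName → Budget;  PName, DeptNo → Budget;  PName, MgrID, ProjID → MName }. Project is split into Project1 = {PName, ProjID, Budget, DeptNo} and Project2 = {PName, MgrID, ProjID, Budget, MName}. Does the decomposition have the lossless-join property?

Common attributes: Project1 ∩ Project2 = {PName, ProjID, Budget}.
Closure of {PName, ProjID, Budget}: Budget → MName applies, adding MName. So (PName, ProjID, Budget)⁺ = {PName, ProjID, Budget, MName}.
The closure contains neither all of Project1 = {PName, ProjID, Budget, DeptNo} nor all of Project2 = {PName, MgrID, ProjID, Budget, MName}, so the common attributes are not a superkey of either fragment. The join is lossy.

No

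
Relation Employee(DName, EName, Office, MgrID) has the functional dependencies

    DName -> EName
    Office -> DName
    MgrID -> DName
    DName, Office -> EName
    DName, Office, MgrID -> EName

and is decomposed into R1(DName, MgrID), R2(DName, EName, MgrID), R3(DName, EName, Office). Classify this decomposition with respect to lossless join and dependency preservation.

lossy but dependency-preserving

Lossless test (chase): Rows 1 and 2 agree on DName; apply DName→EName and equate their EName entries. No row becomes fully distinguished — the join is lossy.
Dependency preservation: DName, Office, MgrID → EName is not contained in any single fragment, but the restricted closure of its left-hand side across the fragments still reaches the right-hand side; the remaining FDs each lie inside some fragment. All dependencies are preserved.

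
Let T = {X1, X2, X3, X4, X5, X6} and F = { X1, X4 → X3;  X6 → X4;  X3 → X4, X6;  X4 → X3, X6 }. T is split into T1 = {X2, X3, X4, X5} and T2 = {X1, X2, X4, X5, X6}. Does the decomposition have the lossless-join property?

Yes

Common attributes: T1 ∩ T2 = {X2, X4, X5}.
Closure of {X2, X4, X5}: X4 → X3, X6 applies, adding X3, X6. So (X2, X4, X5)⁺ = {X2, X3, X4, X5, X6}.
This closure contains every attribute of T1, so T1 ∩ T2 → T1. The join is lossless.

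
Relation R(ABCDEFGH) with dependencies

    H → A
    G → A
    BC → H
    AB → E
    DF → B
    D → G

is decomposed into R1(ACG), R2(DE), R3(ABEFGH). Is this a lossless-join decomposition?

No

Chase test. Columns are ABCDEFGH; row i has aⱼ where attribute j ∈ Ri, else bᵢⱼ.
Initial tableau (one row per fragment):
  row 1: a1 b12 a3 b14 b15 b16 a7 b18
  row 2: b21 b22 b23 a4 a5 b26 b27 b28
  row 3: a1 a2 b33 b34 a5 a6 a7 a8
No row becomes fully distinguished — the join is lossy.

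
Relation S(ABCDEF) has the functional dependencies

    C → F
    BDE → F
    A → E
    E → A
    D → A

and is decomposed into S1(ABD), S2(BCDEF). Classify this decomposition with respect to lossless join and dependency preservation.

Lossless test: (BD)⁺ = {ABDEF}, which contains all of one fragment — lossless.
Dependency preservation: the restricted closure of {A} across the fragments never reaches {E}, so A → E cannot be enforced without a join — not preserved.

lossless but not dependency-preserving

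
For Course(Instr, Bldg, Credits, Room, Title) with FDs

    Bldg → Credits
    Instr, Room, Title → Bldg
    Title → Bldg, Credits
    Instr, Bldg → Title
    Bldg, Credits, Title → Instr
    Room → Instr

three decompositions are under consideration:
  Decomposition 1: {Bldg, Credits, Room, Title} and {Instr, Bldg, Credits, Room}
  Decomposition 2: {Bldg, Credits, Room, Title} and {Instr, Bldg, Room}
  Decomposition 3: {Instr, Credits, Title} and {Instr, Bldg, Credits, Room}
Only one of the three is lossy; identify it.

Decomposition 3

Decomposition 1: common = {Bldg, Credits, Room}, closure = {Instr, Bldg, Credits, Room, Title} → lossless.
Decomposition 2: common = {Bldg, Room}, closure = {Instr, Bldg, Credits, Room, Title} → lossless.
Decomposition 3: common = {Instr, Credits}, closure = {Instr, Credits} → lossy.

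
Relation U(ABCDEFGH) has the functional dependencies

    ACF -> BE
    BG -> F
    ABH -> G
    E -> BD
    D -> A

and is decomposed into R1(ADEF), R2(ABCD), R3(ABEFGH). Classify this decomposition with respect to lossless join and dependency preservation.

Lossless test (chase): Rows 1 and 3 agree on E; apply E→BD and equate their BD entries. No row becomes fully distinguished — the join is lossy.
Dependency preservation: the restricted closure of {ACF} across the fragments never reaches {BE}, so ACF → BE cannot be enforced without a join — not preserved.

lossy and not dependency-preserving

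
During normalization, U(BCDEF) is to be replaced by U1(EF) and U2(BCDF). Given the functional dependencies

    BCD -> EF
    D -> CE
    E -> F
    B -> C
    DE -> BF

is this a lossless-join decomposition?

Common attributes: U1 ∩ U2 = {F}.
No dependency enlarges {F}, so (F)⁺ = {F}.
The closure contains neither all of U1 = {EF} nor all of U2 = {BCDF}, so the common attributes are not a superkey of either fragment. The join is lossy.

No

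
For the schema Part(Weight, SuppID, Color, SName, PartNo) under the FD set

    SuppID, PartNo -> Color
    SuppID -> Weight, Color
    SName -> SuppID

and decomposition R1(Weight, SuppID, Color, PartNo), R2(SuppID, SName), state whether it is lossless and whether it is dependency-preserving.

lossy but dependency-preserving

Lossless test: (SuppID)⁺ = {Weight, SuppID, Color}, which is a superkey of neither fragment — lossy.
Dependency preservation: every FD's attributes lie within a single fragment, so each can be enforced locally — preserved.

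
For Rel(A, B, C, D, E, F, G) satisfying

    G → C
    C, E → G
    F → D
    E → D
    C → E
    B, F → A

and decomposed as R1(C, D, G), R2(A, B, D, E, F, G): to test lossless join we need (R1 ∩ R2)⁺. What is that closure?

C, D, E, G

R1 ∩ R2 = {D, G}.
G → C applies, adding C
C → E applies, adding E
Closure: {C, D, E, G}.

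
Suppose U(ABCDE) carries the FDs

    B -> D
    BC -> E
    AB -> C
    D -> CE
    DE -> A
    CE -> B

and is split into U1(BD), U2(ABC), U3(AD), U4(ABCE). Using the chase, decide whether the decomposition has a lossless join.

Yes

Chase test. Columns are ABCDE; row i has aⱼ where attribute j ∈ Ui, else bᵢⱼ.
Initial tableau (one row per fragment):
  row 1: b11 a2 b13 a4 b15
  row 2: a1 a2 a3 b24 b25
  row 3: a1 b32 b33 a4 b35
  row 4: a1 a2 a3 b44 a5
Rows 1 and 2 agree on B; apply B→D and equate their D entries.
Rows 1 and 4 agree on B; apply B→D and equate their D entries.
Rows 2 and 4 agree on BC; apply BC→E and equate their E entries.
Rows 1 and 2 agree on D; apply D→CE and equate their CE entries.
Rows 1 and 3 agree on D; apply D→CE and equate their CE entries.
Rows 1 and 2 agree on DE; apply DE→A and equate their A entries.
Rows 1 and 3 agree on CE; apply CE→B and equate their B entries.
Row 1 is now all distinguished symbols — the join is lossless.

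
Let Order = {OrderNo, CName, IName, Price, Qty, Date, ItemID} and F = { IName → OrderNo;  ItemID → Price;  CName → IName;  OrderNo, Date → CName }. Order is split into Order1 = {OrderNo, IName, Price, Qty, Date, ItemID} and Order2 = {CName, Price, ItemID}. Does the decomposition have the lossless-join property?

No

Common attributes: Order1 ∩ Order2 = {Price, ItemID}.
No dependency enlarges {Price, ItemID}, so (Price, ItemID)⁺ = {Price, ItemID}.
The closure contains neither all of Order1 = {OrderNo, IName, Price, Qty, Date, ItemID} nor all of Order2 = {CName, Price, ItemID}, so the common attributes are not a superkey of either fragment. The join is lossy.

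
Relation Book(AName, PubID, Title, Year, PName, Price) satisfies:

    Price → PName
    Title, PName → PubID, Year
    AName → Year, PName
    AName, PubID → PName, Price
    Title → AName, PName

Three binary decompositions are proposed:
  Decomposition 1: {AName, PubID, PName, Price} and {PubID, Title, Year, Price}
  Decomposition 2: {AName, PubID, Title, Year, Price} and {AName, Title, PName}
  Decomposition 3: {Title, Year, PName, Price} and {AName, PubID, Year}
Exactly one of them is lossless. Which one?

Decomposition 2

Decomposition 1: common = {PubID, Price}, closure = {PubID, PName, Price} → lossy.
Decomposition 2: common = {AName, Title}, closure = {AName, PubID, Title, Year, PName, Price} → lossless.
Decomposition 3: common = {Year}, closure = {Year} → lossy.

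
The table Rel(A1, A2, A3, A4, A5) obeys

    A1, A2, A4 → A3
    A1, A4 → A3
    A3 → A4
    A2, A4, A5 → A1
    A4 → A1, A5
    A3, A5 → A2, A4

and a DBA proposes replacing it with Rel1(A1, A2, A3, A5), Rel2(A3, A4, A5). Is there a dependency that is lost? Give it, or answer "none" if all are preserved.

A1, A2, A4 → A3: restricted closure across fragments reaches A3.
A1, A4 → A3: restricted closure across fragments reaches A3.
A3 → A4 lies within Rel2.
A2, A4, A5 → A1: restricted closure across fragments reaches A1.
A4 → A1, A5: restricted closure across fragments reaches A1, A5.
A3, A5 → A2, A4: restricted closure across fragments reaches A2, A4.
Every dependency is enforceable on the fragments, so the decomposition is dependency-preserving.

none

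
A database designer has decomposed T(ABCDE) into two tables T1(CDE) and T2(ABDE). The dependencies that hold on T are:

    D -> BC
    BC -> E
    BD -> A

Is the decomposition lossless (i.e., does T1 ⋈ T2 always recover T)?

Yes

Common attributes: T1 ∩ T2 = {DE}.
Closure of {DE}: D → BC applies, adding BC; BD → A applies, adding A. So (DE)⁺ = {ABCDE}.
This closure contains every attribute of T1, so T1 ∩ T2 → T1. The join is lossless.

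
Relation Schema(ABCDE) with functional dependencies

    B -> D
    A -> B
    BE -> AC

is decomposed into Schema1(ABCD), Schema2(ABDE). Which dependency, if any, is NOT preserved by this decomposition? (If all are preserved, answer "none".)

Check BE → AC: no single fragment contains all of {ABCE}, and the restricted closure of {BE} across the fragments never reaches {AC}.
B → D is preserved.
A → B is preserved.

BE -> AC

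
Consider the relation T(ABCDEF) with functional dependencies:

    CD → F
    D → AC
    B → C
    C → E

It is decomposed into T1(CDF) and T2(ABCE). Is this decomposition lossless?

No

Common attributes: T1 ∩ T2 = {C}.
Closure of {C}: C → E applies, adding E. So (C)⁺ = {CE}.
The closure contains neither all of T1 = {CDF} nor all of T2 = {ABCE}, so the common attributes are not a superkey of either fragment. The join is lossy.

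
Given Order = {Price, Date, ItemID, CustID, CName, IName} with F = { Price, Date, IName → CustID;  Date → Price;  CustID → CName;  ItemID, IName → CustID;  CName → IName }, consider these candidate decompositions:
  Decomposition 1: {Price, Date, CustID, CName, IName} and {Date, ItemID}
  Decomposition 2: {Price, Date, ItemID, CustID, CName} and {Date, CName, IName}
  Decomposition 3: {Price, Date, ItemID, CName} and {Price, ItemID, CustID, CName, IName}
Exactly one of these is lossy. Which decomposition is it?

Decomposition 1

Decomposition 1: common = {Date}, closure = {Price, Date} → lossy.
Decomposition 2: common = {Date, CName}, closure = {Price, Date, CustID, CName, IName} → lossless.
Decomposition 3: common = {Price, ItemID, CName}, closure = {Price, ItemID, CustID, CName, IName} → lossless.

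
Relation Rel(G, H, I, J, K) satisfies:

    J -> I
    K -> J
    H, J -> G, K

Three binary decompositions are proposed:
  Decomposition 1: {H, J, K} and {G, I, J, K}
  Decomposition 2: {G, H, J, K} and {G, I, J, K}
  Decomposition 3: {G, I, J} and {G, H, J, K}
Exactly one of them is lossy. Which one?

Decomposition 1: common = {J, K}, closure = {I, J, K} → lossy.
Decomposition 2: common = {G, J, K}, closure = {G, I, J, K} → lossless.
Decomposition 3: common = {G, J}, closure = {G, I, J} → lossless.

Decomposition 1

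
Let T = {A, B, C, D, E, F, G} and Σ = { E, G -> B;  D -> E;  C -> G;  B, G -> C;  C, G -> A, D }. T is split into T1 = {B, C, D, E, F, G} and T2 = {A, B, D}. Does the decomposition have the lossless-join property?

No

Common attributes: T1 ∩ T2 = {B, D}.
Closure of {B, D}: D → E applies, adding E. So (B, D)⁺ = {B, D, E}.
The closure contains neither all of T1 = {B, C, D, E, F, G} nor all of T2 = {A, B, D}, so the common attributes are not a superkey of either fragment. The join is lossy.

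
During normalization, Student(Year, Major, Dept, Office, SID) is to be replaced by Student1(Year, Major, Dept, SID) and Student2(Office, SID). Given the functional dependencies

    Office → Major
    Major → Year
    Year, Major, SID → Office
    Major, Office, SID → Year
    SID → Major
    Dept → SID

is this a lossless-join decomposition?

Yes

Common attributes: Student1 ∩ Student2 = {SID}.
Closure of {SID}: SID → Major applies, adding Major; Major → Year applies, adding Year; Year, Major, SID → Office applies, adding Office. So (SID)⁺ = {Year, Major, Office, SID}.
This closure contains every attribute of Student2, so Student1 ∩ Student2 → Student2. The join is lossless.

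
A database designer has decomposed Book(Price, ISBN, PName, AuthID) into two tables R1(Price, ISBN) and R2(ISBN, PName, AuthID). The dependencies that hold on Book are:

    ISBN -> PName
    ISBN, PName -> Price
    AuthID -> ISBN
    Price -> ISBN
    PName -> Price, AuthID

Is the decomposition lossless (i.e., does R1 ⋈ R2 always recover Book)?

Yes

Common attributes: R1 ∩ R2 = {ISBN}.
Closure of {ISBN}: ISBN → PName applies, adding PName; ISBN, PName → Price applies, adding Price; PName → Price, AuthID applies, adding AuthID. So (ISBN)⁺ = {Price, ISBN, PName, AuthID}.
This closure contains every attribute of R1, so R1 ∩ R2 → R1. The join is lossless.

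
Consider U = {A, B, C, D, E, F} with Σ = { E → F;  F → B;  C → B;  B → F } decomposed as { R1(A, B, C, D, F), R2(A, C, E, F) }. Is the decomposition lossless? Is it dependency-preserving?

Lossless test: (A, C, F)⁺ = {A, B, C, F}, which is a superkey of neither fragment — lossy.
Dependency preservation: every FD's attributes lie within a single fragment, so each can be enforced locally — preserved.

lossy but dependency-preserving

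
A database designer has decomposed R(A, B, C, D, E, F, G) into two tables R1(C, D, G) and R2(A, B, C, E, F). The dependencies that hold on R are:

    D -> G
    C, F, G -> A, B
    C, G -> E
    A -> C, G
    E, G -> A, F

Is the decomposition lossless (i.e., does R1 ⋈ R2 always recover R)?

Common attributes: R1 ∩ R2 = {C}.
No dependency enlarges {C}, so (C)⁺ = {C}.
The closure contains neither all of R1 = {C, D, G} nor all of R2 = {A, B, C, E, F}, so the common attributes are not a superkey of either fragment. The join is lossy.

No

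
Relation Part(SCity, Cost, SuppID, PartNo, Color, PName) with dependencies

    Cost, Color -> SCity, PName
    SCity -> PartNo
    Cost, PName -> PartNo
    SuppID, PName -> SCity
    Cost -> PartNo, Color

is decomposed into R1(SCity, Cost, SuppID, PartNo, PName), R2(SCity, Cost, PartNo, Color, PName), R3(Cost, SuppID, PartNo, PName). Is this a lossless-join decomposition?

Yes

Chase test. Columns are SCity, Cost, SuppID, PartNo, Color, PName; row i has aⱼ where attribute j ∈ Ri, else bᵢⱼ.
Initial tableau (one row per fragment):
  row 1: a1 a2 a3 a4 b15 a6
  row 2: a1 a2 b23 a4 a5 a6
  row 3: b31 a2 a3 a4 b35 a6
Rows 1 and 3 agree on SuppID, PName; apply SuppID, PName→SCity and equate their SCity entries.
Rows 1 and 2 agree on Cost; apply Cost→PartNo, Color and equate their PartNo, Color entries.
Rows 1 and 3 agree on Cost; apply Cost→PartNo, Color and equate their PartNo, Color entries.
Row 1 is now all distinguished symbols — the join is lossless.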